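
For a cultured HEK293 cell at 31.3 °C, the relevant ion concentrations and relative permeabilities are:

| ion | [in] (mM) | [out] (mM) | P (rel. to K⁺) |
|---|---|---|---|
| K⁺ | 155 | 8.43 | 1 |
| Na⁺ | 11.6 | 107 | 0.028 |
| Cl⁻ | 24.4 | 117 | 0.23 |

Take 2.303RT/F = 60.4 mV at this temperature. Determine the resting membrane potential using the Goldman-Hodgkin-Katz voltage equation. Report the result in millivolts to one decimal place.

Vm = 60.4 · log₁₀[(Σ P·[cation]ₒ + Σ P·[anion]ᵢ) / (Σ P·[cation]ᵢ + Σ P·[anion]ₒ)]
Numerator = 1×8.43 + 0.028×107 + 0.23×24.4 = 17.04
Denominator = 1×155 + 0.028×11.6 + 0.23×117 = 182.2
Vm = 60.4 · log₁₀(0.093495) = 60.4 × (-1.0292) = -62.16 mV

-62.2 mV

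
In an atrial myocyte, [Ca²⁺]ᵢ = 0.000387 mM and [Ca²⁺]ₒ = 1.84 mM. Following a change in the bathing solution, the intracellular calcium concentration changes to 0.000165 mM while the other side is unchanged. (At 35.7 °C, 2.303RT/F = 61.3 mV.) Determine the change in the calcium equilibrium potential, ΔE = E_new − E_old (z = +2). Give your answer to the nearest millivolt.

E_old = (61.3/2)·log₁₀(1.84/0.000387) = 112.70 mV
E_new = (61.3/2)·log₁₀(1.84/0.000165) = 124.05 mV
ΔE = 124.05 − (112.70) = 11.35 mV

11 mV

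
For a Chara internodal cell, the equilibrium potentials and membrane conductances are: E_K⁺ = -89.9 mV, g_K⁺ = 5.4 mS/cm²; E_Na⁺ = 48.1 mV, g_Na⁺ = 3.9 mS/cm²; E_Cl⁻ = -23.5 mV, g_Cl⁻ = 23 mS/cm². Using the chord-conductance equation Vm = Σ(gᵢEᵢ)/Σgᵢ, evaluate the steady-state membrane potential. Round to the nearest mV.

Σ gᵢEᵢ = 5.4·(-89.9) + 3.9·(48.1) + 23·(-23.5) = -838.37
Σ gᵢ = 5.4 + 3.9 + 23 = 32.3
Vm = -838.37 / 32.3 = -25.96 mV

-26 mV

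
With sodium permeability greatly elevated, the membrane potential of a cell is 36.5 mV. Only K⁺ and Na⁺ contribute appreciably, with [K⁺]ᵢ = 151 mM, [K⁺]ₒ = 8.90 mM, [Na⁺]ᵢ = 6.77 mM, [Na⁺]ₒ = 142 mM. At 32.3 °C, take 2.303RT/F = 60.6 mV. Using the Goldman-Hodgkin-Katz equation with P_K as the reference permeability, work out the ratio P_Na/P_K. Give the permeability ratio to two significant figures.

Let α = P_Na/P_K. GHK: Vm = 60.6·log₁₀[(Kₒ + α·Naₒ)/(Kᵢ + α·Naᵢ)].
10^(Vm/60.6) = 10^(36.5/60.6) = 4.0023
So 4.0023·(Kᵢ + α·Naᵢ) = Kₒ + α·Naₒ → α = (4.0023·151.0 − 8.9) / (142.0 − 4.0023·6.77)
α = (604.3 − 8.9) / (142.0 − 27.1) = 595.4/114.9 = 5.182

5.2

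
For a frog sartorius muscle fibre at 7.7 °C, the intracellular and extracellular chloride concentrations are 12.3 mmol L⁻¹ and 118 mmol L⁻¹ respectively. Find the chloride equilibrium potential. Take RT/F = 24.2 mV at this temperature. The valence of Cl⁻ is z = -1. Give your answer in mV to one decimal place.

-54.7 mV

E = (24.2/z) · ln([Cl⁻]_out/[Cl⁻]_in) with z = -1.
For an anion, dividing by z = -1 reverses the sign.
= (24.2/-1) · ln(118/12.3) = -24.20 · ln(9.593)
= -24.20 · (2.2611) = -54.72 mV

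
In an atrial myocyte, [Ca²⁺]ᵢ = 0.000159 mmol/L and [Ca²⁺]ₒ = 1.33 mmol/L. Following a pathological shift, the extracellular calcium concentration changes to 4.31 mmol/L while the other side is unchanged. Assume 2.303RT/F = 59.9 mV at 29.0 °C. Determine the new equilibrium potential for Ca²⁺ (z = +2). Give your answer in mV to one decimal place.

132.8 mV

After the shift: [Ca²⁺]_out = 4.31, [Ca²⁺]_in = 0.000159 mmol/L.
E_new = (59.9/2)·log₁₀(4.31/0.000159) = 29.95 · (4.4331) = 132.77 mV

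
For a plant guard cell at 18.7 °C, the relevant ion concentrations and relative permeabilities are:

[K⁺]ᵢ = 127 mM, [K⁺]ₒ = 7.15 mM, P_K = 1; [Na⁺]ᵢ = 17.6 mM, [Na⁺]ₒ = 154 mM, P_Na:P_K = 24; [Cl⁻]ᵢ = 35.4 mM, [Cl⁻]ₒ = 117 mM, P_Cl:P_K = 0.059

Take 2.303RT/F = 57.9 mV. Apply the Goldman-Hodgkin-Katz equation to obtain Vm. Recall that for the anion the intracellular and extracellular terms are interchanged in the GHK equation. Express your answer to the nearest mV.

Vm = 57.9 · log₁₀[(Σ P·[cation]ₒ + Σ P·[anion]ᵢ) / (Σ P·[cation]ᵢ + Σ P·[anion]ₒ)]
Numerator = 1×7.15 + 24×154 + 0.059×35.4 = 3705
Denominator = 1×127 + 24×17.6 + 0.059×117 = 556.3
Vm = 57.9 · log₁₀(6.6605) = 57.9 × (0.8235) = 47.68 mV

48 mV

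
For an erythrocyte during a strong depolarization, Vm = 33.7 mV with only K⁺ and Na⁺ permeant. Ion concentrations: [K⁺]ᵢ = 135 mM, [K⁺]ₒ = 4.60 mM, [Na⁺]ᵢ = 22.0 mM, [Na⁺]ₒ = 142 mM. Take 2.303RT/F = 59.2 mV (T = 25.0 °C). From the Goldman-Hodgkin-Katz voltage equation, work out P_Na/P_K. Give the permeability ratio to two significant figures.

Let α = P_Na/P_K. GHK: Vm = 59.2·log₁₀[(Kₒ + α·Naₒ)/(Kᵢ + α·Naᵢ)].
10^(Vm/59.2) = 10^(33.7/59.2) = 3.709
So 3.709·(Kᵢ + α·Naᵢ) = Kₒ + α·Naₒ → α = (3.709·135.0 − 4.6) / (142.0 − 3.709·22.0)
α = (500.7 − 4.6) / (142.0 − 81.6) = 496.1/60.4 = 8.214

8.2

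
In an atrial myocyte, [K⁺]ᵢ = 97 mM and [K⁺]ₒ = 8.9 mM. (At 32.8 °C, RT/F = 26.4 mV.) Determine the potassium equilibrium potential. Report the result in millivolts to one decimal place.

E = (26.4/z) · ln([K⁺]_out/[K⁺]_in) with z = +1.
= (26.4/1) · ln(8.9/97) = 26.40 · ln(0.09175)
= 26.40 · (-2.3887) = -63.06 mV

-63.1 mV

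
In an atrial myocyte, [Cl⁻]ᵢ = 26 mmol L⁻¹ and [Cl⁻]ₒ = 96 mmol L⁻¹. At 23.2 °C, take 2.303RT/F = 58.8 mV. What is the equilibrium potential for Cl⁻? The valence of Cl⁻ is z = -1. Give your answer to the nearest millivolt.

-33 mV

E = (58.8/z) · log₁₀([Cl⁻]_out/[Cl⁻]_in) with z = -1.
For an anion, dividing by z = -1 reverses the sign.
= (58.8/-1) · log₁₀(96/26) = -58.80 · log₁₀(3.692)
= -58.80 · (0.5673) = -33.36 mV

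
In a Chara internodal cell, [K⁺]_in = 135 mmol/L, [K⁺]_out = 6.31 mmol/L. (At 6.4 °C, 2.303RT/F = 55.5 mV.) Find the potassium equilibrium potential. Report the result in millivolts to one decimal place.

E = (55.5/z) · log₁₀([K⁺]_out/[K⁺]_in) with z = +1.
= (55.5/1) · log₁₀(6.31/135) = 55.50 · log₁₀(0.04674)
= 55.50 · (-1.3303) = -73.83 mV

-73.8 mV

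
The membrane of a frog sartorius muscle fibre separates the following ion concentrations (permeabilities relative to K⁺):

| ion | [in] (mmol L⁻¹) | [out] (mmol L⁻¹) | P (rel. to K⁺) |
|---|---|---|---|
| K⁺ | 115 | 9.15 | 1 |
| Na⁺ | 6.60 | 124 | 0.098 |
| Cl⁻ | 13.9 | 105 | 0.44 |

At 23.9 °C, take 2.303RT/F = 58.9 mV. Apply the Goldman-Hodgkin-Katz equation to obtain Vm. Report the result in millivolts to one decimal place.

-45.4 mV

Vm = 58.9 · log₁₀[(Σ P·[cation]ₒ + Σ P·[anion]ᵢ) / (Σ P·[cation]ᵢ + Σ P·[anion]ₒ)]
Numerator = 1×9.15 + 0.098×124 + 0.44×13.9 = 27.42
Denominator = 1×115 + 0.098×6.60 + 0.44×105 = 161.8
Vm = 58.9 · log₁₀(0.16941) = 58.9 × (-0.7711) = -45.42 mV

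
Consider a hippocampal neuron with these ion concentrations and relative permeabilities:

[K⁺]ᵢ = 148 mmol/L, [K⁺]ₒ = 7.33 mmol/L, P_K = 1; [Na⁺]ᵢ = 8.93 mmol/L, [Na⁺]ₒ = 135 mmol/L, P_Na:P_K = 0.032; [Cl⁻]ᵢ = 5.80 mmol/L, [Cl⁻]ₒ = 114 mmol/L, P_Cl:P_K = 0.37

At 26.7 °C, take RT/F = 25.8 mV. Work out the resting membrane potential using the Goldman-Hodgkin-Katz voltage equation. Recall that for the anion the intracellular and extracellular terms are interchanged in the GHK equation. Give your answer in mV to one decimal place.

-67.7 mV

Vm = 25.8 · ln[(Σ P·[cation]ₒ + Σ P·[anion]ᵢ) / (Σ P·[cation]ᵢ + Σ P·[anion]ₒ)]
Numerator = 1×7.33 + 0.032×135 + 0.37×5.80 = 13.8
Denominator = 1×148 + 0.032×8.93 + 0.37×114 = 190.5
Vm = 25.8 · ln(0.072433) = 25.8 × (-2.6251) = -67.73 mV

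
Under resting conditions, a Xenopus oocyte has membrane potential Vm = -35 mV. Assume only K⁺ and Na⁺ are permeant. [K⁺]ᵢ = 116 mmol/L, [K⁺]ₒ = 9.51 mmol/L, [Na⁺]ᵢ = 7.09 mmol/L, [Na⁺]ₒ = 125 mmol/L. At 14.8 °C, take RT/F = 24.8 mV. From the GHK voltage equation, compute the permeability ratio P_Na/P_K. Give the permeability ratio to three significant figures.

0.152

Let α = P_Na/P_K. GHK: Vm = 24.8·ln[(Kₒ + α·Naₒ)/(Kᵢ + α·Naᵢ)].
e^(Vm/24.8) = e^(-35.0/24.8) = 0.24383
So 0.24383·(Kᵢ + α·Naᵢ) = Kₒ + α·Naₒ → α = (0.24383·116.0 − 9.51) / (125.0 − 0.24383·7.09)
α = (28.28 − 9.51) / (125.0 − 1.729) = 18.77/123.3 = 0.1523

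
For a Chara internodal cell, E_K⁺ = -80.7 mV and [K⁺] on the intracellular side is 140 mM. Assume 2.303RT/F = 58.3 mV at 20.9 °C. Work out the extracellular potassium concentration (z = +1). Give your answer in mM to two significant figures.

Nernst: E = (58.3/1) · log₁₀([out]/[in]), so log₁₀([out]/[in]) = -80.7 × 1 / 58.3 = -1.3842.
[out]/[in] = 10^(-1.3842) = 0.04128.
[out] = 0.04128 × 140 = 5.78 mM.

5.8 mM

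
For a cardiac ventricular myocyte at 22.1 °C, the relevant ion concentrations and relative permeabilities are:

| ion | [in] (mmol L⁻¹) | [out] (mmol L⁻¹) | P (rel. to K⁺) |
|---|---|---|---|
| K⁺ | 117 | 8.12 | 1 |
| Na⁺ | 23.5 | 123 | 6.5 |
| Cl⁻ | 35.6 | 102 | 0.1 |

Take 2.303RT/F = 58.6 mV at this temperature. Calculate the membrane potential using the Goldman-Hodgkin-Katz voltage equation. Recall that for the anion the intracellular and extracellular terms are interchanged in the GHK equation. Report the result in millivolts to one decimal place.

27.1 mV

Vm = 58.6 · log₁₀[(Σ P·[cation]ₒ + Σ P·[anion]ᵢ) / (Σ P·[cation]ᵢ + Σ P·[anion]ₒ)]
Numerator = 1×8.12 + 6.5×123 + 0.1×35.6 = 811.2
Denominator = 1×117 + 6.5×23.5 + 0.1×102 = 279.9
Vm = 58.6 · log₁₀(2.8976) = 58.6 × (0.4620) = 27.08 mV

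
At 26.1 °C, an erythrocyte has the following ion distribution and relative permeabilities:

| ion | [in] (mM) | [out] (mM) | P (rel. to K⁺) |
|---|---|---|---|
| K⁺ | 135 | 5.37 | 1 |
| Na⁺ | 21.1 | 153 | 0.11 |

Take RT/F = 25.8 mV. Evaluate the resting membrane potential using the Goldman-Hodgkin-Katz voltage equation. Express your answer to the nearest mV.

Vm = 25.8 · ln[(Σ P·[cation]ₒ + Σ P·[anion]ᵢ) / (Σ P·[cation]ᵢ + Σ P·[anion]ₒ)]
Numerator = 1×5.37 + 0.11×153 = 22.2
Denominator = 1×135 + 0.11×21.1 = 137.3
Vm = 25.8 · ln(0.16167) = 25.8 × (-1.8222) = -47.01 mV

-47 mV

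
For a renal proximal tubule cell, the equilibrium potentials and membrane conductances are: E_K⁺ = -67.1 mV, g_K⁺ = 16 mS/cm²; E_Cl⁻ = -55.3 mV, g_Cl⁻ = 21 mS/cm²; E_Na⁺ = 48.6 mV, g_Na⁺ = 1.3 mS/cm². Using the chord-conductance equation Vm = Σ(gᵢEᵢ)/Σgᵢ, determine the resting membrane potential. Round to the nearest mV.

-57 mV

Σ gᵢEᵢ = 16·(-67.1) + 21·(-55.3) + 1.3·(48.6) = -2171.72
Σ gᵢ = 16 + 21 + 1.3 = 38.3
Vm = -2171.72 / 38.3 = -56.70 mV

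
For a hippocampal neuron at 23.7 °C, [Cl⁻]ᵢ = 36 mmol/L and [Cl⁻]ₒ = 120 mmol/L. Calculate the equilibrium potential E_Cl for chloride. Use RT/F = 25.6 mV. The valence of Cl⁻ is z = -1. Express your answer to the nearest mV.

-31 mV

E = (25.6/z) · ln([Cl⁻]_out/[Cl⁻]_in) with z = -1.
For an anion, dividing by z = -1 reverses the sign.
= (25.6/-1) · ln(120/36) = -25.60 · ln(3.333)
= -25.60 · (1.2040) = -30.82 mV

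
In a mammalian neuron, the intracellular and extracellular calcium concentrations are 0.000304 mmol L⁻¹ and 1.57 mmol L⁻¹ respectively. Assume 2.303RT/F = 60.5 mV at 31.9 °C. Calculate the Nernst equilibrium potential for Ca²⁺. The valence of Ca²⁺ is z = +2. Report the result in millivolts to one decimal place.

E = (60.5/z) · log₁₀([Ca²⁺]_out/[Ca²⁺]_in) with z = +2.
= (60.5/2) · log₁₀(1.57/0.000304) = 30.25 · log₁₀(5164)
= 30.25 · (3.7130) = 112.32 mV

112.3 mV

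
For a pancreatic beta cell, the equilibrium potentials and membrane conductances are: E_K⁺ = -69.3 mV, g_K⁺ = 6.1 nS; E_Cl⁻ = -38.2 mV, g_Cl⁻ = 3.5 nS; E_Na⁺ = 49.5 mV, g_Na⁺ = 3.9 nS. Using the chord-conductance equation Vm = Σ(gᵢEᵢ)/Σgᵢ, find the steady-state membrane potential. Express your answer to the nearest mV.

-27 mV

Σ gᵢEᵢ = 6.1·(-69.3) + 3.5·(-38.2) + 3.9·(49.5) = -363.38
Σ gᵢ = 6.1 + 3.5 + 3.9 = 13.5
Vm = -363.38 / 13.5 = -26.92 mV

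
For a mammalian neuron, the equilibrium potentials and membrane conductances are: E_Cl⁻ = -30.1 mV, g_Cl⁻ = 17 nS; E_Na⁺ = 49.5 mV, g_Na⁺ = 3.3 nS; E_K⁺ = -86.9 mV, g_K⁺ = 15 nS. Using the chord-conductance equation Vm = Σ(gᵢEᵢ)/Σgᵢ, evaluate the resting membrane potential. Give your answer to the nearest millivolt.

Σ gᵢEᵢ = 17·(-30.1) + 3.3·(49.5) + 15·(-86.9) = -1651.85
Σ gᵢ = 17 + 3.3 + 15 = 35.3
Vm = -1651.85 / 35.3 = -46.79 mV

-47 mV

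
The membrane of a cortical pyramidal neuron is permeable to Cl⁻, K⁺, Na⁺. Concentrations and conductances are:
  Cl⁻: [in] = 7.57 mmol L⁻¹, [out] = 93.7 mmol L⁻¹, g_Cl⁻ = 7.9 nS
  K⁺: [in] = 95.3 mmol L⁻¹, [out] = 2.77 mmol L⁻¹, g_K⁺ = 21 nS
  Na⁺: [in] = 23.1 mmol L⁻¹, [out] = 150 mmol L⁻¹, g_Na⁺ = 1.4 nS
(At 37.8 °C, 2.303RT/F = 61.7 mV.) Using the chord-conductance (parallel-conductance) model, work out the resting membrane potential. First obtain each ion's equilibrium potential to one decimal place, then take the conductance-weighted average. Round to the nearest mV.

-81 mV

E_Cl⁻ = (61.7/-1)·log₁₀(93.7/7.57) = -67.4 mV
E_K⁺ = (61.7/1)·log₁₀(2.77/95.3) = -94.8 mV
E_Na⁺ = (61.7/1)·log₁₀(150/23.1) = 50.1 mV
Vm = (Σ gᵢEᵢ)/(Σ gᵢ) = (7.9·-67.4 + 21·-94.8 + 1.4·50.1) / (7.9 + 21 + 1.4)
= -2453.12 / 30.3 = -80.96 mV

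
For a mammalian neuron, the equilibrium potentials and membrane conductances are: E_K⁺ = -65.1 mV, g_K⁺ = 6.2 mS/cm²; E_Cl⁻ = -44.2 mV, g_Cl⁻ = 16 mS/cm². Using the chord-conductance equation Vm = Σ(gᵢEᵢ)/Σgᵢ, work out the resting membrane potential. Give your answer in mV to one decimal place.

Σ gᵢEᵢ = 6.2·(-65.1) + 16·(-44.2) = -1110.82
Σ gᵢ = 6.2 + 16 = 22.2
Vm = -1110.82 / 22.2 = -50.04 mV

-50.0 mV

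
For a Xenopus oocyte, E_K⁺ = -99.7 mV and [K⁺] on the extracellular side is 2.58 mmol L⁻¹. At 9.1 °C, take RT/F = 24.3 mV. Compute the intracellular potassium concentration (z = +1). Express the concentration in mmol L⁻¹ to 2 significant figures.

Nernst: E = (24.3/1) · ln([out]/[in]), so ln([out]/[in]) = -99.7 × 1 / 24.3 = -4.1029.
[out]/[in] = e^(-4.1029) = 0.01653.
[in] = 2.58 / 0.01653 = 156.1 mmol L⁻¹.

160 mmol L⁻¹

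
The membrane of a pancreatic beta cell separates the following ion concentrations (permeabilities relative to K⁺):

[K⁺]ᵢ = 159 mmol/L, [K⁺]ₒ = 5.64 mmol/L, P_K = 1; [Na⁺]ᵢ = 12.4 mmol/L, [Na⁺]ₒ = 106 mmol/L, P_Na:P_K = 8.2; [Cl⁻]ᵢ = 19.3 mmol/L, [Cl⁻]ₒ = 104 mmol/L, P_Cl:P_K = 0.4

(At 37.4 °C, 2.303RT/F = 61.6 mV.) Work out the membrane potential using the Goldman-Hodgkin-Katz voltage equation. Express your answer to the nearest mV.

Vm = 61.6 · log₁₀[(Σ P·[cation]ₒ + Σ P·[anion]ᵢ) / (Σ P·[cation]ᵢ + Σ P·[anion]ₒ)]
Numerator = 1×5.64 + 8.2×106 + 0.4×19.3 = 882.6
Denominator = 1×159 + 8.2×12.4 + 0.4×104 = 302.3
Vm = 61.6 · log₁₀(2.9197) = 61.6 × (0.4653) = 28.66 mV

29 mV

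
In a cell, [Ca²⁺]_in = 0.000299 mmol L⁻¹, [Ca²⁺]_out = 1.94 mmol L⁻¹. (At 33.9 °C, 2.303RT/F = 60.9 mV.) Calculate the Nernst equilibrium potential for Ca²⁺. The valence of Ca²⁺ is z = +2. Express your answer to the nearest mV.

E = (60.9/z) · log₁₀([Ca²⁺]_out/[Ca²⁺]_in) with z = +2.
= (60.9/2) · log₁₀(1.94/0.000299) = 30.45 · log₁₀(6488)
= 30.45 · (3.8121) = 116.08 mV

116 mV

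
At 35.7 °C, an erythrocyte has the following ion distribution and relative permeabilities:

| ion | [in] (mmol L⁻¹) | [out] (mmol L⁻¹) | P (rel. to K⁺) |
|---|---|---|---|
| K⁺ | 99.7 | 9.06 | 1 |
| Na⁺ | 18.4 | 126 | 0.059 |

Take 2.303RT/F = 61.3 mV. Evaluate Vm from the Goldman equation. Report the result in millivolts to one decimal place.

-48.2 mV

Vm = 61.3 · log₁₀[(Σ P·[cation]ₒ + Σ P·[anion]ᵢ) / (Σ P·[cation]ᵢ + Σ P·[anion]ₒ)]
Numerator = 1×9.06 + 0.059×126 = 16.49
Denominator = 1×99.7 + 0.059×18.4 = 100.8
Vm = 61.3 · log₁₀(0.16365) = 61.3 × (-0.7861) = -48.19 mV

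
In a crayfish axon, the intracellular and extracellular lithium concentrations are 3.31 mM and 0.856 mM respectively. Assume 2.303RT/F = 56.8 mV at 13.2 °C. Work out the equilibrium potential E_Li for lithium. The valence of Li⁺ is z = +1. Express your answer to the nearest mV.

-33 mV

E = (56.8/z) · log₁₀([Li⁺]_out/[Li⁺]_in) with z = +1.
= (56.8/1) · log₁₀(0.856/3.31) = 56.80 · log₁₀(0.2586)
= 56.80 · (-0.5874) = -33.36 mV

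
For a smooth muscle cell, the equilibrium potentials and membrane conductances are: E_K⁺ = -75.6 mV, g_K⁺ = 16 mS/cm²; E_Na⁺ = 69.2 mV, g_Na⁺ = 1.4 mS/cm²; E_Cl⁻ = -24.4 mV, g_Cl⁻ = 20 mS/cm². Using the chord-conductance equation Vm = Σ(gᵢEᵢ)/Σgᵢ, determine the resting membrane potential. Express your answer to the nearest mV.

-43 mV

Σ gᵢEᵢ = 16·(-75.6) + 1.4·(69.2) + 20·(-24.4) = -1600.72
Σ gᵢ = 16 + 1.4 + 20 = 37.4
Vm = -1600.72 / 37.4 = -42.80 mV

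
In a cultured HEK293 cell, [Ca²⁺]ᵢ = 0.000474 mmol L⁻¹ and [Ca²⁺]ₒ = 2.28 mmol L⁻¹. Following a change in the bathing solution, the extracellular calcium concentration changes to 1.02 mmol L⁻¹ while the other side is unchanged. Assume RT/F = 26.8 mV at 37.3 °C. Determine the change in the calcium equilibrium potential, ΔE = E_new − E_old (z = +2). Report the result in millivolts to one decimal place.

E_old = (26.8/2)·ln(2.28/0.000474) = 113.61 mV
E_new = (26.8/2)·ln(1.02/0.000474) = 102.83 mV
ΔE = 102.83 − (113.61) = -10.78 mV

-10.8 mV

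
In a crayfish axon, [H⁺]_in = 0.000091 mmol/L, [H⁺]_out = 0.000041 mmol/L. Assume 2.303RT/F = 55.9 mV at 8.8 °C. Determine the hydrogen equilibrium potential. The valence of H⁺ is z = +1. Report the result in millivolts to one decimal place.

-19.4 mV

E = (55.9/z) · log₁₀([H⁺]_out/[H⁺]_in) with z = +1.
= (55.9/1) · log₁₀(0.000041/0.000091) = 55.90 · log₁₀(0.4505)
= 55.90 · (-0.3463) = -19.36 mV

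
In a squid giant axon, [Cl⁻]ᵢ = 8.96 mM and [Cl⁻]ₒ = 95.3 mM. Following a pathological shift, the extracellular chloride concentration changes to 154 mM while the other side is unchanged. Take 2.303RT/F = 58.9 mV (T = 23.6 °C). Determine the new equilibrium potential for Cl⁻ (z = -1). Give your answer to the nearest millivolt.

After the shift: [Cl⁻]_out = 154, [Cl⁻]_in = 8.96 mM.
E_new = (58.9/-1)·log₁₀(154/8.96) = -58.90 · (1.2352) = -72.75 mV

-73 mV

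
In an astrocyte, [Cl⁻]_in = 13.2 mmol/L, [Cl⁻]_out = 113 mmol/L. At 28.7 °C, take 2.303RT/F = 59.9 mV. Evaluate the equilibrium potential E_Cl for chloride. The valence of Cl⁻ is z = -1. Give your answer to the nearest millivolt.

-56 mV

E = (59.9/z) · log₁₀([Cl⁻]_out/[Cl⁻]_in) with z = -1.
For an anion, dividing by z = -1 reverses the sign.
= (59.9/-1) · log₁₀(113/13.2) = -59.90 · log₁₀(8.561)
= -59.90 · (0.9325) = -55.86 mV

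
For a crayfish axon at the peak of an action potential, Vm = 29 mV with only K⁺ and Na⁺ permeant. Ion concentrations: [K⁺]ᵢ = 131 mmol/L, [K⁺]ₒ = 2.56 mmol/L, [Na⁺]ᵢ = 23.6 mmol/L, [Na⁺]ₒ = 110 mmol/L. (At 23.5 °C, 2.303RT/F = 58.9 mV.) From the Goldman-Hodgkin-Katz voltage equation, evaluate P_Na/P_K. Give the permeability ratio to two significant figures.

Let α = P_Na/P_K. GHK: Vm = 58.9·log₁₀[(Kₒ + α·Naₒ)/(Kᵢ + α·Naᵢ)].
10^(Vm/58.9) = 10^(29.0/58.9) = 3.1071
So 3.1071·(Kᵢ + α·Naᵢ) = Kₒ + α·Naₒ → α = (3.1071·131.0 − 2.56) / (110.0 − 3.1071·23.6)
α = (407 − 2.56) / (110.0 − 73.33) = 404.5/36.67 = 11.03

11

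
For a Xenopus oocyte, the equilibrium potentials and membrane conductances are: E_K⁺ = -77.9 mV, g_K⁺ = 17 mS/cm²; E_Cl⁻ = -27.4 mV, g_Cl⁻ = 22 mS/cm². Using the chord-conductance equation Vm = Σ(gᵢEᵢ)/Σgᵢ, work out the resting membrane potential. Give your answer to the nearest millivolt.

-49 mV

Σ gᵢEᵢ = 17·(-77.9) + 22·(-27.4) = -1927.10
Σ gᵢ = 17 + 22 = 39
Vm = -1927.10 / 39 = -49.41 mV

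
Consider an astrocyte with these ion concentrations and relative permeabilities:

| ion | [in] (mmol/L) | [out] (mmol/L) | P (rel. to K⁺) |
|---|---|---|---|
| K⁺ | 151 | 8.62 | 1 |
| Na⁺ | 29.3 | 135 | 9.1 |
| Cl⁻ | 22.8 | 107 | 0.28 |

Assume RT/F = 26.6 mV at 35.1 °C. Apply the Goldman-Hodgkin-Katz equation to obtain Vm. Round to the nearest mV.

Vm = 26.6 · ln[(Σ P·[cation]ₒ + Σ P·[anion]ᵢ) / (Σ P·[cation]ᵢ + Σ P·[anion]ₒ)]
Numerator = 1×8.62 + 9.1×135 + 0.28×22.8 = 1244
Denominator = 1×151 + 9.1×29.3 + 0.28×107 = 447.6
Vm = 26.6 · ln(2.7782) = 26.6 × (1.0218) = 27.18 mV

27 mV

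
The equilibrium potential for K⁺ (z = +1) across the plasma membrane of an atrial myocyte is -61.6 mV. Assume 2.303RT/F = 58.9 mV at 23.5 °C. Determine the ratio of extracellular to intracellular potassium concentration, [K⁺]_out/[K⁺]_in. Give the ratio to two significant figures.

0.090

log₁₀([out]/[in]) = E·z/(58.9) = -61.6 × 1 / 58.9 = -1.0458
[out]/[in] = 10^(-1.0458) = 0.08998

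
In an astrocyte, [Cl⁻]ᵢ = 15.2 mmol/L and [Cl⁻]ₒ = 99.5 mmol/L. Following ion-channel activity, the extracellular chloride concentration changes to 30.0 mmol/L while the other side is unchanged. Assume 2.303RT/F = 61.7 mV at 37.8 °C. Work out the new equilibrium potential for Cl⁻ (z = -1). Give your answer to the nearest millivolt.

-18 mV

After the shift: [Cl⁻]_out = 30.0, [Cl⁻]_in = 15.2 mmol/L.
E_new = (61.7/-1)·log₁₀(30.0/15.2) = -61.70 · (0.2953) = -18.22 mV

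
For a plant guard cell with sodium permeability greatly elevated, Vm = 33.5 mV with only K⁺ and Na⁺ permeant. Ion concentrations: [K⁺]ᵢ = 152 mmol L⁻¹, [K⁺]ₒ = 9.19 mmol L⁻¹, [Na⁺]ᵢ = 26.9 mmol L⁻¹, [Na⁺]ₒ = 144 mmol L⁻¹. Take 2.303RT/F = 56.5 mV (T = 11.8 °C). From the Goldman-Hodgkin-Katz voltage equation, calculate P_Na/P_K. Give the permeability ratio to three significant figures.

Let α = P_Na/P_K. GHK: Vm = 56.5·log₁₀[(Kₒ + α·Naₒ)/(Kᵢ + α·Naᵢ)].
10^(Vm/56.5) = 10^(33.5/56.5) = 3.9167
So 3.9167·(Kᵢ + α·Naᵢ) = Kₒ + α·Naₒ → α = (3.9167·152.0 − 9.19) / (144.0 − 3.9167·26.9)
α = (595.3 − 9.19) / (144.0 − 105.4) = 586.1/38.64 = 15.17

15.2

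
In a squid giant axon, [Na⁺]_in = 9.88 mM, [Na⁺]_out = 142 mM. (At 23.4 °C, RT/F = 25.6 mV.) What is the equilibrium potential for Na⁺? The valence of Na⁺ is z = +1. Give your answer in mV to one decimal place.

E = (25.6/z) · ln([Na⁺]_out/[Na⁺]_in) with z = +1.
= (25.6/1) · ln(142/9.88) = 25.60 · ln(14.37)
= 25.60 · (2.6653) = 68.23 mV

68.2 mV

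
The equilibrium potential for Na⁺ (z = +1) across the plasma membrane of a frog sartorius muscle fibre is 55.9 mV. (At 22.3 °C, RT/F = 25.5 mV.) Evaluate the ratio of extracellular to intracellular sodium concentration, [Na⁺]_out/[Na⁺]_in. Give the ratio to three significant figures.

8.95

ln([out]/[in]) = E·z/(25.5) = 55.9 × 1 / 25.5 = 2.1922
[out]/[in] = e^(2.1922) = 8.955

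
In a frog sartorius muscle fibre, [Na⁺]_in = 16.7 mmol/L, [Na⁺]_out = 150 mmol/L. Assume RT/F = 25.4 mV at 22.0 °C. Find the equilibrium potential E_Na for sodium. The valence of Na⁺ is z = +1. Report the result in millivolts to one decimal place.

E = (25.4/z) · ln([Na⁺]_out/[Na⁺]_in) with z = +1.
= (25.4/1) · ln(150/16.7) = 25.40 · ln(8.982)
= 25.40 · (2.1952) = 55.76 mV

55.8 mV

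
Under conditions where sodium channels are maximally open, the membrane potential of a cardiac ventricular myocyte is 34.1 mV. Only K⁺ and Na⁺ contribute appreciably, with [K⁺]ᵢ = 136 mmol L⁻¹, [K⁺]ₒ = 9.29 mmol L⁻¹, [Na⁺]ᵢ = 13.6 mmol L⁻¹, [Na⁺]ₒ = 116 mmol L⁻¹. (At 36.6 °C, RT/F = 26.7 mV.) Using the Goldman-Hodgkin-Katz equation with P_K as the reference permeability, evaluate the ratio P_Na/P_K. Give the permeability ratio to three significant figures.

Let α = P_Na/P_K. GHK: Vm = 26.7·ln[(Kₒ + α·Naₒ)/(Kᵢ + α·Naᵢ)].
e^(Vm/26.7) = e^(34.1/26.7) = 3.5864
So 3.5864·(Kᵢ + α·Naᵢ) = Kₒ + α·Naₒ → α = (3.5864·136.0 − 9.29) / (116.0 − 3.5864·13.6)
α = (487.8 − 9.29) / (116.0 − 48.78) = 478.5/67.22 = 7.117

7.12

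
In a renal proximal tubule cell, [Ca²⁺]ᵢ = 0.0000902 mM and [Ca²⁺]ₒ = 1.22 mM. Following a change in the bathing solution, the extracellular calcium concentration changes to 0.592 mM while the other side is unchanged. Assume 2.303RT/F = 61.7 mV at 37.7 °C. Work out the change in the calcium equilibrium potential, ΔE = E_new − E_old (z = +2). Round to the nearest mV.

-10 mV

E_old = (61.7/2)·log₁₀(1.22/0.0000902) = 127.45 mV
E_new = (61.7/2)·log₁₀(0.592/0.0000902) = 117.76 mV
ΔE = 117.76 − (127.45) = -9.69 mV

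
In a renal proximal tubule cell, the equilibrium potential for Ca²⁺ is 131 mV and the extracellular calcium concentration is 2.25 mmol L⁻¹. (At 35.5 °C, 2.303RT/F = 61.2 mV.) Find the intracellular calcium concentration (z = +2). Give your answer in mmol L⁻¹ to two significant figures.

0.00012 mmol L⁻¹

Nernst: E = (61.2/2) · log₁₀([out]/[in]), so log₁₀([out]/[in]) = 131.0 × 2 / 61.2 = 4.2810.
[out]/[in] = 10^(4.2810) = 1.91e+04.
[in] = 2.25 / 1.91e+04 = 0.0001178 mmol L⁻¹.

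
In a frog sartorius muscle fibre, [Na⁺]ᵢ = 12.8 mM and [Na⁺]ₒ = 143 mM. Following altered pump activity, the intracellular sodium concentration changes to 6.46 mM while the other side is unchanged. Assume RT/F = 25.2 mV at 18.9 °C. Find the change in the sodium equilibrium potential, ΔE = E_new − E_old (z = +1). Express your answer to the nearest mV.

E_old = (25.2/1)·ln(143/12.8) = 60.82 mV
E_new = (25.2/1)·ln(143/6.46) = 78.05 mV
ΔE = 78.05 − (60.82) = 17.23 mV

17 mV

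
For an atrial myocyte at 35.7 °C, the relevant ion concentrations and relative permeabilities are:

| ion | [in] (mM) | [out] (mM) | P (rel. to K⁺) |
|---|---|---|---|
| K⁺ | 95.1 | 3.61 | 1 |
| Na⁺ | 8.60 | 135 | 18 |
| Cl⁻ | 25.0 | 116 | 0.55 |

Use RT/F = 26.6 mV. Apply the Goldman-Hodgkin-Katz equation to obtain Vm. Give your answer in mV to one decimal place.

54.6 mV

Vm = 26.6 · ln[(Σ P·[cation]ₒ + Σ P·[anion]ᵢ) / (Σ P·[cation]ᵢ + Σ P·[anion]ₒ)]
Numerator = 1×3.61 + 18×135 + 0.55×25.0 = 2447
Denominator = 1×95.1 + 18×8.60 + 0.55×116 = 313.7
Vm = 26.6 · ln(7.8016) = 26.6 × (2.0543) = 54.65 mV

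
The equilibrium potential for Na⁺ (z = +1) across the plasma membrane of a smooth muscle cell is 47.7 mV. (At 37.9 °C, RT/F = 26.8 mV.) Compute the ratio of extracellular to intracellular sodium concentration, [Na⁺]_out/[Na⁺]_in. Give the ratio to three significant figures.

5.93

ln([out]/[in]) = E·z/(26.8) = 47.7 × 1 / 26.8 = 1.7799
[out]/[in] = e^(1.7799) = 5.929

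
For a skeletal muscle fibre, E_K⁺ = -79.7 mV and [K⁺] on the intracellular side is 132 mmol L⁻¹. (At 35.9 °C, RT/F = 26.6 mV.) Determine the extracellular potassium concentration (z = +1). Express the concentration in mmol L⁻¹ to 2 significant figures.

6.6 mmol L⁻¹

Nernst: E = (26.6/1) · ln([out]/[in]), so ln([out]/[in]) = -79.7 × 1 / 26.6 = -2.9962.
[out]/[in] = e^(-2.9962) = 0.04997.
[out] = 0.04997 × 132 = 6.597 mmol L⁻¹.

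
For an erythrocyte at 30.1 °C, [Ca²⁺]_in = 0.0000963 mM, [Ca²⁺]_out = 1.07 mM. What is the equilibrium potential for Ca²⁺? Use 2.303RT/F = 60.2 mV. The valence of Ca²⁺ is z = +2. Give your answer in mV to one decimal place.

E = (60.2/z) · log₁₀([Ca²⁺]_out/[Ca²⁺]_in) with z = +2.
= (60.2/2) · log₁₀(1.07/0.0000963) = 30.10 · log₁₀(1.111e+04)
= 30.10 · (4.0458) = 121.78 mV

121.8 mV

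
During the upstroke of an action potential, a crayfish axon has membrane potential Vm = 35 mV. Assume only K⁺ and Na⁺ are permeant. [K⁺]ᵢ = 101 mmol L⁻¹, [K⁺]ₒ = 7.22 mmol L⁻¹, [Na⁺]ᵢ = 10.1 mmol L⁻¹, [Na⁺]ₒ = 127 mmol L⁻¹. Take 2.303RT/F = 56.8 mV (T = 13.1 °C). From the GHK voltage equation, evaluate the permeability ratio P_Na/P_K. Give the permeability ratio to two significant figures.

Let α = P_Na/P_K. GHK: Vm = 56.8·log₁₀[(Kₒ + α·Naₒ)/(Kᵢ + α·Naᵢ)].
10^(Vm/56.8) = 10^(35.0/56.8) = 4.1324
So 4.1324·(Kᵢ + α·Naᵢ) = Kₒ + α·Naₒ → α = (4.1324·101.0 − 7.22) / (127.0 − 4.1324·10.1)
α = (417.4 − 7.22) / (127.0 − 41.74) = 410.1/85.26 = 4.81

4.8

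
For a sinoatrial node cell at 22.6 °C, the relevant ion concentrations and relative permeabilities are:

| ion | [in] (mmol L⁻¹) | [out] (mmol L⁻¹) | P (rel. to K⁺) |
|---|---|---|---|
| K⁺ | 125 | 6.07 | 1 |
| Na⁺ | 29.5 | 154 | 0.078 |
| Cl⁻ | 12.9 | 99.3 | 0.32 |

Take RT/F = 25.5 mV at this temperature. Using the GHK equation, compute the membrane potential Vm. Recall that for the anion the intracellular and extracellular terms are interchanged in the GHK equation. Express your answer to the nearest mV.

Vm = 25.5 · ln[(Σ P·[cation]ₒ + Σ P·[anion]ᵢ) / (Σ P·[cation]ᵢ + Σ P·[anion]ₒ)]
Numerator = 1×6.07 + 0.078×154 + 0.32×12.9 = 22.21
Denominator = 1×125 + 0.078×29.5 + 0.32×99.3 = 159.1
Vm = 25.5 · ln(0.13962) = 25.5 × (-1.9688) = -50.21 mV

-50 mV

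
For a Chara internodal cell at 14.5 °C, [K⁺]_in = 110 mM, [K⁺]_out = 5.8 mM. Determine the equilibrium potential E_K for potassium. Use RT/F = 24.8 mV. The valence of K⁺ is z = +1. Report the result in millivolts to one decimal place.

-73.0 mV

E = (24.8/z) · ln([K⁺]_out/[K⁺]_in) with z = +1.
= (24.8/1) · ln(5.8/110) = 24.80 · ln(0.05273)
= 24.80 · (-2.9426) = -72.98 mV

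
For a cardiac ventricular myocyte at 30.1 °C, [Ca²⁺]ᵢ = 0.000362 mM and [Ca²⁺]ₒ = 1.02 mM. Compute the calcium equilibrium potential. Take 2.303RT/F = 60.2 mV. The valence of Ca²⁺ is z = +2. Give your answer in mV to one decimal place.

E = (60.2/z) · log₁₀([Ca²⁺]_out/[Ca²⁺]_in) with z = +2.
= (60.2/2) · log₁₀(1.02/0.000362) = 30.10 · log₁₀(2818)
= 30.10 · (3.4499) = 103.84 mV

103.8 mV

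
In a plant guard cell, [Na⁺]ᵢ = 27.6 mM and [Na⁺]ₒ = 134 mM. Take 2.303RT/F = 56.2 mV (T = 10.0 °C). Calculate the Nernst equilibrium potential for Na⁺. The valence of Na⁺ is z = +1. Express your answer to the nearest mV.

39 mV

E = (56.2/z) · log₁₀([Na⁺]_out/[Na⁺]_in) with z = +1.
= (56.2/1) · log₁₀(134/27.6) = 56.20 · log₁₀(4.855)
= 56.20 · (0.6862) = 38.56 mV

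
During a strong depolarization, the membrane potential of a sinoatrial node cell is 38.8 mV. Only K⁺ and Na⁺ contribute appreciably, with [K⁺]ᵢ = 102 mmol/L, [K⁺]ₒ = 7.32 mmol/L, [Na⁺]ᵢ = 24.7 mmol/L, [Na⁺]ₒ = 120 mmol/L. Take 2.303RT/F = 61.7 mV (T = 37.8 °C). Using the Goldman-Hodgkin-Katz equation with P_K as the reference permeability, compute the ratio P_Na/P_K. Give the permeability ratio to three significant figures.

Let α = P_Na/P_K. GHK: Vm = 61.7·log₁₀[(Kₒ + α·Naₒ)/(Kᵢ + α·Naᵢ)].
10^(Vm/61.7) = 10^(38.8/61.7) = 4.2545
So 4.2545·(Kᵢ + α·Naᵢ) = Kₒ + α·Naₒ → α = (4.2545·102.0 − 7.32) / (120.0 − 4.2545·24.7)
α = (434 − 7.32) / (120.0 − 105.1) = 426.6/14.91 = 28.61

28.6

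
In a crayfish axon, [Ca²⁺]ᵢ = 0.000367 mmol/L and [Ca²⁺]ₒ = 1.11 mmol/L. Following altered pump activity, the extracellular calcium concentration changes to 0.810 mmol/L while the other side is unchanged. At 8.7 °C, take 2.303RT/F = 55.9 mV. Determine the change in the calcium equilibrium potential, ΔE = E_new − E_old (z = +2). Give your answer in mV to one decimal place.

-3.8 mV

E_old = (55.9/2)·log₁₀(1.11/0.000367) = 97.28 mV
E_new = (55.9/2)·log₁₀(0.810/0.000367) = 93.46 mV
ΔE = 93.46 − (97.28) = -3.82 mV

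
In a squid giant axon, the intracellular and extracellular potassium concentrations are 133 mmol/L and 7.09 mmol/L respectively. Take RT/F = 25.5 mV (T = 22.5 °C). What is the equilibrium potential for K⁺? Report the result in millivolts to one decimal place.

E = (25.5/z) · ln([K⁺]_out/[K⁺]_in) with z = +1.
= (25.5/1) · ln(7.09/133) = 25.50 · ln(0.05331)
= 25.50 · (-2.9317) = -74.76 mV

-74.8 mV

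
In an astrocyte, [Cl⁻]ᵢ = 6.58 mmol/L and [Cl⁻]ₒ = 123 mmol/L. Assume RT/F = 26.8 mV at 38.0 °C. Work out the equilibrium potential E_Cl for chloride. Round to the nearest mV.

-78 mV

E = (26.8/z) · ln([Cl⁻]_out/[Cl⁻]_in) with z = -1.
For an anion, dividing by z = -1 reverses the sign.
= (26.8/-1) · ln(123/6.58) = -26.80 · ln(18.69)
= -26.80 · (2.9281) = -78.47 mV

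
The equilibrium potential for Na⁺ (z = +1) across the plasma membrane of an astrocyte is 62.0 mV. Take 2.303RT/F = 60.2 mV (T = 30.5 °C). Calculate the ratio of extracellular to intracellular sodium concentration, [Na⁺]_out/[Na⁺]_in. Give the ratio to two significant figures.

log₁₀([out]/[in]) = E·z/(60.2) = 62.0 × 1 / 60.2 = 1.0299
[out]/[in] = 10^(1.0299) = 10.71

11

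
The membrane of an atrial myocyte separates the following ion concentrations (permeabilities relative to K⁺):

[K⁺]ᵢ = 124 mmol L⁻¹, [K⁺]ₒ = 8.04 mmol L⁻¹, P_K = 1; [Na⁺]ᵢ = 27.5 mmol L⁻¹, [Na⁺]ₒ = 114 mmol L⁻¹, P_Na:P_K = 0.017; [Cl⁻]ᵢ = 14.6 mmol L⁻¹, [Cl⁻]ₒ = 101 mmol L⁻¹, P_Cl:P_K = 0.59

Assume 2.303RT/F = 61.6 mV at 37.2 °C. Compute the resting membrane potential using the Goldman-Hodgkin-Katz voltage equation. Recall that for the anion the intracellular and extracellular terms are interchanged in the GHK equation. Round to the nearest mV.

-61 mV

Vm = 61.6 · log₁₀[(Σ P·[cation]ₒ + Σ P·[anion]ᵢ) / (Σ P·[cation]ᵢ + Σ P·[anion]ₒ)]
Numerator = 1×8.04 + 0.017×114 + 0.59×14.6 = 18.59
Denominator = 1×124 + 0.017×27.5 + 0.59×101 = 184.1
Vm = 61.6 · log₁₀(0.10101) = 61.6 × (-0.9956) = -61.33 mV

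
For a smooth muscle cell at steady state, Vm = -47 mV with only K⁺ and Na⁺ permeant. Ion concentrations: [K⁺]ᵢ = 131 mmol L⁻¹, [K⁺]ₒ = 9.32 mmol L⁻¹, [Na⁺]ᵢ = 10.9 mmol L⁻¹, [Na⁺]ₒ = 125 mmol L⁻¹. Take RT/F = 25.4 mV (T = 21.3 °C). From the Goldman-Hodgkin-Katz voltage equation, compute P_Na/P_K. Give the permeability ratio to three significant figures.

Let α = P_Na/P_K. GHK: Vm = 25.4·ln[(Kₒ + α·Naₒ)/(Kᵢ + α·Naᵢ)].
e^(Vm/25.4) = e^(-47.0/25.4) = 0.15718
So 0.15718·(Kᵢ + α·Naᵢ) = Kₒ + α·Naₒ → α = (0.15718·131.0 − 9.32) / (125.0 − 0.15718·10.9)
α = (20.59 − 9.32) / (125.0 − 1.713) = 11.27/123.3 = 0.09141

0.0914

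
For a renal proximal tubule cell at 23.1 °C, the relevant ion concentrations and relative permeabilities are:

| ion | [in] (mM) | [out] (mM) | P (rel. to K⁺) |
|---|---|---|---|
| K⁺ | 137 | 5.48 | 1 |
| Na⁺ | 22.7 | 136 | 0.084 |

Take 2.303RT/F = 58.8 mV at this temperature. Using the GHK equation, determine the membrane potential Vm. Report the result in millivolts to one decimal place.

Vm = 58.8 · log₁₀[(Σ P·[cation]ₒ + Σ P·[anion]ᵢ) / (Σ P·[cation]ᵢ + Σ P·[anion]ₒ)]
Numerator = 1×5.48 + 0.084×136 = 16.9
Denominator = 1×137 + 0.084×22.7 = 138.9
Vm = 58.8 · log₁₀(0.12169) = 58.8 × (-0.9147) = -53.79 mV

-53.8 mV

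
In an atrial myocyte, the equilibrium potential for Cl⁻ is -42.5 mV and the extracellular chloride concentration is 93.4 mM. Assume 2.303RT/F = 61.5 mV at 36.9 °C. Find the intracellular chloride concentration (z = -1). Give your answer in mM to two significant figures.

Nernst: E = (61.5/-1) · log₁₀([out]/[in]), so log₁₀([out]/[in]) = -42.5 × -1 / 61.5 = 0.6911.
[out]/[in] = 10^(0.6911) = 4.91.
[in] = 93.4 / 4.91 = 19.02 mM.

19 mM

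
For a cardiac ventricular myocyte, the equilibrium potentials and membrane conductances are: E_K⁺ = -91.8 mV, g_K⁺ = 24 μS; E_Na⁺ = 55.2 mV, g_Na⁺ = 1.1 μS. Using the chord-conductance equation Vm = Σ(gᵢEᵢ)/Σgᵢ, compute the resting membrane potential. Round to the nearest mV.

Σ gᵢEᵢ = 24·(-91.8) + 1.1·(55.2) = -2142.48
Σ gᵢ = 24 + 1.1 = 25.1
Vm = -2142.48 / 25.1 = -85.36 mV

-85 mV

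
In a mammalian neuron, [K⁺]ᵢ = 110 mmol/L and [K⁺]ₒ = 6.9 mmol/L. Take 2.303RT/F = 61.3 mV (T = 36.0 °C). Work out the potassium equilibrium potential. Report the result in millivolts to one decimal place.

E = (61.3/z) · log₁₀([K⁺]_out/[K⁺]_in) with z = +1.
= (61.3/1) · log₁₀(6.9/110) = 61.30 · log₁₀(0.06273)
= 61.30 · (-1.2025) = -73.72 mV

-73.7 mV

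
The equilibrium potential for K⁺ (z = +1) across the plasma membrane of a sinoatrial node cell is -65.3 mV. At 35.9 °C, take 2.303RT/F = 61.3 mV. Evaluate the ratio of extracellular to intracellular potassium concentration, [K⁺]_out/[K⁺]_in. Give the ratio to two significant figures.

log₁₀([out]/[in]) = E·z/(61.3) = -65.3 × 1 / 61.3 = -1.0653
[out]/[in] = 10^(-1.0653) = 0.08605

0.086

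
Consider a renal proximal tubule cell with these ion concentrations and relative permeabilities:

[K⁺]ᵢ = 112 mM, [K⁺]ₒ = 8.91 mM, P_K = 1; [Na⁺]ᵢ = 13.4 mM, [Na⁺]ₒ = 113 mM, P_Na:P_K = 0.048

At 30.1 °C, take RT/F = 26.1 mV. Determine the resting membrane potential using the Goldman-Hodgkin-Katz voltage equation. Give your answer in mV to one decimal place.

-53.8 mV

Vm = 26.1 · ln[(Σ P·[cation]ₒ + Σ P·[anion]ᵢ) / (Σ P·[cation]ᵢ + Σ P·[anion]ₒ)]
Numerator = 1×8.91 + 0.048×113 = 14.33
Denominator = 1×112 + 0.048×13.4 = 112.6
Vm = 26.1 · ln(0.12725) = 26.1 × (-2.0616) = -53.81 mV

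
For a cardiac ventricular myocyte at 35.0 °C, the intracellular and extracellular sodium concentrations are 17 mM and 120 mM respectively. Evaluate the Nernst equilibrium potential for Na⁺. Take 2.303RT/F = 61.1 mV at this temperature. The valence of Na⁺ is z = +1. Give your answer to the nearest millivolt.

52 mV

E = (61.1/z) · log₁₀([Na⁺]_out/[Na⁺]_in) with z = +1.
= (61.1/1) · log₁₀(120/17) = 61.10 · log₁₀(7.059)
= 61.10 · (0.8487) = 51.86 mV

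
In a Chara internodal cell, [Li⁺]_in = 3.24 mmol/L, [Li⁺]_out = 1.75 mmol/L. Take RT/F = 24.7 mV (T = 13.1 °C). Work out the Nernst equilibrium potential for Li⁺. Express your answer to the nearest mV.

-15 mV

E = (24.7/z) · ln([Li⁺]_out/[Li⁺]_in) with z = +1.
= (24.7/1) · ln(1.75/3.24) = 24.70 · ln(0.5401)
= 24.70 · (-0.6160) = -15.21 mV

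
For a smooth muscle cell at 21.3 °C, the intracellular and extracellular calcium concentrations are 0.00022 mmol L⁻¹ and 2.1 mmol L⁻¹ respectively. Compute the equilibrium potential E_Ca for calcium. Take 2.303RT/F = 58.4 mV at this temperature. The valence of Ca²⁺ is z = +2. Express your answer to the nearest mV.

E = (58.4/z) · log₁₀([Ca²⁺]_out/[Ca²⁺]_in) with z = +2.
= (58.4/2) · log₁₀(2.1/0.00022) = 29.20 · log₁₀(9545)
= 29.20 · (3.9798) = 116.21 mV

116 mV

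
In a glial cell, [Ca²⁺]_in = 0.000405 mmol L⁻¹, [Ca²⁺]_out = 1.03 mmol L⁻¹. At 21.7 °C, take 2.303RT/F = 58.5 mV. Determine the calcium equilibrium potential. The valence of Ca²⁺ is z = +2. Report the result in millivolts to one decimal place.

E = (58.5/z) · log₁₀([Ca²⁺]_out/[Ca²⁺]_in) with z = +2.
= (58.5/2) · log₁₀(1.03/0.000405) = 29.25 · log₁₀(2543)
= 29.25 · (3.4054) = 99.61 mV

99.6 mV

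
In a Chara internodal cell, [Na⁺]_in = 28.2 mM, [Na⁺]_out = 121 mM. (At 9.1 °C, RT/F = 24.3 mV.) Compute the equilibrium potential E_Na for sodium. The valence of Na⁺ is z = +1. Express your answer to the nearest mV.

35 mV

E = (24.3/z) · ln([Na⁺]_out/[Na⁺]_in) with z = +1.
= (24.3/1) · ln(121/28.2) = 24.30 · ln(4.291)
= 24.30 · (1.4565) = 35.39 mV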